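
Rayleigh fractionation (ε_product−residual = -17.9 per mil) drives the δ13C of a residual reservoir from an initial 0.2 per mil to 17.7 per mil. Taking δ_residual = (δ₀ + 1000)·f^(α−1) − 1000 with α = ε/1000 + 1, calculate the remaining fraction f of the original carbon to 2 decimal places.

α − 1 = ε/1000 = -0.0179
(δ_res + 1000)/(δ₀ + 1000) = (17.7 + 1000)/(0.2 + 1000) = 1017.7/1000.2 = 1.017497
f = 1.017497^(1/-0.0179) = exp(ln(1.017497)/-0.0179) = exp(0.01735/-0.0179)
f = exp(-0.9690) = 0.3795

0.38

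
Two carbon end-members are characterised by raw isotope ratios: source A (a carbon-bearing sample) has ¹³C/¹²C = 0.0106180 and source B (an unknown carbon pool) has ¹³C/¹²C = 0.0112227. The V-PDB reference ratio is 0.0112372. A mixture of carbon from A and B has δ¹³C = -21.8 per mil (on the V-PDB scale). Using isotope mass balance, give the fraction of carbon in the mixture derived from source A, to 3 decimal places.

0.381

δ_A = (0.0106180/0.0112372 − 1)×1000 = (0.944897 − 1)×1000 = -55.103 per mil
δ_B = (0.0112227/0.0112372 − 1)×1000 = (0.998710 − 1)×1000 = -1.290 per mil
f_A = (δ_mix − δ_B)/(δ_A − δ_B) = (-21.8 − (-1.290))/(-55.103 − (-1.290))
f_A = -20.510 / -53.812 = 0.3811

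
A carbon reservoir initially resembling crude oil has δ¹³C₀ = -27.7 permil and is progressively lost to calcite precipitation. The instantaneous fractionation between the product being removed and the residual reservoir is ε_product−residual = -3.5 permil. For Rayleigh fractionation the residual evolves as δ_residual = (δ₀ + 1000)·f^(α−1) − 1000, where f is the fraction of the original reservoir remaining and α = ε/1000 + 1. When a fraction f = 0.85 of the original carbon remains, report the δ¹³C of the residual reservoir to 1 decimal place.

Rayleigh residual: δ_res = (δ₀ + 1000)·f^(α−1) − 1000
α = ε/1000 + 1 = 0.99650, so α − 1 = -0.00350
f^(α−1) = 0.85^(-0.00350) = 1.000569
δ_res = (-27.7 + 1000) × 1.000569 − 1000 = 972.853 − 1000 = -27.15 permil

-27.1 permil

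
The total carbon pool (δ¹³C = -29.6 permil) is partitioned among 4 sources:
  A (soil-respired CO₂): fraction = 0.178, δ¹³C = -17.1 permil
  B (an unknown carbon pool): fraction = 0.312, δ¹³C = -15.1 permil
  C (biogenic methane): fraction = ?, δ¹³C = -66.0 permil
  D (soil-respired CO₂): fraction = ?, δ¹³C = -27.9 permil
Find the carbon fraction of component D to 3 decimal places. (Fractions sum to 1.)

Let f_D and f_C be the unknown fractions; fractions sum to 1 so f_D + f_C = 0.510.
Mass balance: Σ fᵢ·δᵢ = δ_bulk ⇒ f_D·(-27.9) + f_C·(-66.0) = -29.6 − (-7.755) = -21.845
Substitute f_C = 0.510 − f_D:
f_D·(-27.9 − -66.0) = -21.845 − 0.510×(-66.0) = 11.815
f_D = 11.815 / 38.1 = 0.3101

0.310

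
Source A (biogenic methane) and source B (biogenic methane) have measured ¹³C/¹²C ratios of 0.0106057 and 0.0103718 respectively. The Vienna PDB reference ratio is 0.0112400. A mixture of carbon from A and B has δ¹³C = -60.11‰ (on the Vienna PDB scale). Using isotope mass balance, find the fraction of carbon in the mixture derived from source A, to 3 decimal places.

0.823

δ_A = (0.0106057/0.0112400 − 1)×1000 = (0.943568 − 1)×1000 = -56.432‰
δ_B = (0.0103718/0.0112400 − 1)×1000 = (0.922758 − 1)×1000 = -77.242‰
f_A = (δ_mix − δ_B)/(δ_A − δ_B) = (-60.11 − (-77.242))/(-56.432 − (-77.242))
f_A = 17.132 / 20.810 = 0.8233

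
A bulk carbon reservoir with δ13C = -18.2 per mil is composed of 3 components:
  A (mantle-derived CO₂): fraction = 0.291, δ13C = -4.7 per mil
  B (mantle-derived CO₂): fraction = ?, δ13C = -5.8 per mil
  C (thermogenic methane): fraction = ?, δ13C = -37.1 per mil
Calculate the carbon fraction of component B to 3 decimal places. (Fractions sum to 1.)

Let f_B and f_C be the unknown fractions; fractions sum to 1 so f_B + f_C = 0.709.
Mass balance: Σ fᵢ·δᵢ = δ_bulk ⇒ f_B·(-5.8) + f_C·(-37.1) = -18.2 − (-1.368) = -16.832
Substitute f_C = 0.709 − f_B:
f_B·(-5.8 − -37.1) = -16.832 − 0.709×(-37.1) = 9.472
f_B = 9.472 / 31.3 = 0.3026

0.303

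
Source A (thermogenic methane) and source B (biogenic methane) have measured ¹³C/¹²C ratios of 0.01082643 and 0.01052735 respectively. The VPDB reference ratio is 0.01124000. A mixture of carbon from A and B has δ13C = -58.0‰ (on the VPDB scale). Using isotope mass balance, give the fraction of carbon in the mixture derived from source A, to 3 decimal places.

0.203

δ_A = (0.01082643/0.01124000 − 1)×1000 = (0.963206 − 1)×1000 = -36.794‰
δ_B = (0.01052735/0.01124000 − 1)×1000 = (0.936597 − 1)×1000 = -63.403‰
f_A = (δ_mix − δ_B)/(δ_A − δ_B) = (-58.0 − (-63.403))/(-36.794 − (-63.403))
f_A = 5.403 / 26.609 = 0.2031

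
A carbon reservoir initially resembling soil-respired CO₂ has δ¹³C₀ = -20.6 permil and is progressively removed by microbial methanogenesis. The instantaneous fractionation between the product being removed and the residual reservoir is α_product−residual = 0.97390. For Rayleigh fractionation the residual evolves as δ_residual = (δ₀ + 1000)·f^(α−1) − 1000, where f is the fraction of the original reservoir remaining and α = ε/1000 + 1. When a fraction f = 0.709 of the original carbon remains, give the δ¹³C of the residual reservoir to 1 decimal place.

-11.8 permil

Rayleigh residual: δ_res = (δ₀ + 1000)·f^(α−1) − 1000
α − 1 = -0.02610
f^(α−1) = 0.709^(-0.02610) = 1.009016
δ_res = (-20.6 + 1000) × 1.009016 − 1000 = 988.230 − 1000 = -11.77 permil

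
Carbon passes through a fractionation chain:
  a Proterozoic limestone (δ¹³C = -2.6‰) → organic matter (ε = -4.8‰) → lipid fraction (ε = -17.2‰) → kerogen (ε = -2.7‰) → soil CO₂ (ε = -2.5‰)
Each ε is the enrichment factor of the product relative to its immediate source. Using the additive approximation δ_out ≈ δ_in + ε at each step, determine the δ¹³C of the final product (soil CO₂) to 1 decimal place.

-29.8‰

step 1: δ ≈ -2.6 + (-4.8) = -7.4‰
step 2: δ ≈ -7.4 + (-17.2) = -24.6‰
step 3: δ ≈ -24.6 + (-2.7) = -27.3‰
step 4: δ ≈ -27.3 + (-2.5) = -29.8‰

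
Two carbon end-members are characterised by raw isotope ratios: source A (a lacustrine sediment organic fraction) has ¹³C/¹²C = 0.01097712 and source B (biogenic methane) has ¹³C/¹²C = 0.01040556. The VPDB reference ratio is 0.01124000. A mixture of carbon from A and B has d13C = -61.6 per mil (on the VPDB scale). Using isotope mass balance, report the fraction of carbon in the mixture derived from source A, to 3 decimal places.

δ_A = (0.01097712/0.01124000 − 1)×1000 = (0.976612 − 1)×1000 = -23.388 per mil
δ_B = (0.01040556/0.01124000 − 1)×1000 = (0.925762 − 1)×1000 = -74.238 per mil
f_A = (δ_mix − δ_B)/(δ_A − δ_B) = (-61.6 − (-74.238))/(-23.388 − (-74.238))
f_A = 12.638 / 50.851 = 0.2485

0.249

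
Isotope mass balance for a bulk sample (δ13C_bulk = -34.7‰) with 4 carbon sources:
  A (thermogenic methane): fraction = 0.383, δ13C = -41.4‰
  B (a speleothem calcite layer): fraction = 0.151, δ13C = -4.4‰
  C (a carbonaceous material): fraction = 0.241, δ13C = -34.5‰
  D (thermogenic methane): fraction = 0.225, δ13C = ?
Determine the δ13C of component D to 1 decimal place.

Isotope mass balance: δ_bulk = Σ fᵢ·δᵢ.
-34.7 = 0.383×(-41.4) + 0.151×(-4.4) + 0.241×(-34.5) + 0.225×δ_D
0.225·δ_D = -34.7 − (-24.835) = -9.865
δ_D = -9.865 / 0.225 = -43.84‰

-43.8‰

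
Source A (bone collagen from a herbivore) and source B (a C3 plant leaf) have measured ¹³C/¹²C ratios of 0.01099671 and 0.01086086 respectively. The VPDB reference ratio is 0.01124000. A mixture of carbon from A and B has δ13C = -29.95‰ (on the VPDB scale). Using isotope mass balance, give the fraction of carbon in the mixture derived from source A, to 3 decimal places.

0.313

δ_A = (0.01099671/0.01124000 − 1)×1000 = (0.978355 − 1)×1000 = -21.645‰
δ_B = (0.01086086/0.01124000 − 1)×1000 = (0.966269 − 1)×1000 = -33.731‰
f_A = (δ_mix − δ_B)/(δ_A − δ_B) = (-29.95 − (-33.731))/(-21.645 − (-33.731))
f_A = 3.781 / 12.086 = 0.3129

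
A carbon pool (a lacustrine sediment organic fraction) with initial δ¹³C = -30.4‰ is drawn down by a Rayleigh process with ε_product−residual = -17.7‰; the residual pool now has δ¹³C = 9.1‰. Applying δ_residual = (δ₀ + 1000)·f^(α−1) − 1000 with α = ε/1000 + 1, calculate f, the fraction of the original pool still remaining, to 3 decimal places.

0.105

α − 1 = ε/1000 = -0.0177
(δ_res + 1000)/(δ₀ + 1000) = (9.1 + 1000)/(-30.4 + 1000) = 1009.1/969.6 = 1.040738
f = 1.040738^(1/-0.0177) = exp(ln(1.040738)/-0.0177) = exp(0.03993/-0.0177)
f = exp(-2.2560) = 0.1048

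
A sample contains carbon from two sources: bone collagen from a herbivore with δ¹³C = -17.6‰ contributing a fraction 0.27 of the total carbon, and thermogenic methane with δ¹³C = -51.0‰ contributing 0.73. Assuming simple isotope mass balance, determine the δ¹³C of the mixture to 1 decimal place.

-42.0‰

δ_mix = f_A·δ_A + f_B·δ_B
δ_mix = 0.27 × (-17.6) + 0.73 × (-51.0)
δ_mix = -4.75 + -37.23 = -41.98‰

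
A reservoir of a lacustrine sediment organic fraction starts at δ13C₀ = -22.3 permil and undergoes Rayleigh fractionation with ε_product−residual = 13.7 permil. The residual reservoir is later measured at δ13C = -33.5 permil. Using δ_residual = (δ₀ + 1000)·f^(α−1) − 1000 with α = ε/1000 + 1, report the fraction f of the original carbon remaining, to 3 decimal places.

0.431

α − 1 = ε/1000 = 0.0137
(δ_res + 1000)/(δ₀ + 1000) = (-33.5 + 1000)/(-22.3 + 1000) = 966.5/977.7 = 0.988545
f = 0.988545^(1/0.0137) = exp(ln(0.988545)/0.0137) = exp(-0.01152/0.0137)
f = exp(-0.8410) = 0.4313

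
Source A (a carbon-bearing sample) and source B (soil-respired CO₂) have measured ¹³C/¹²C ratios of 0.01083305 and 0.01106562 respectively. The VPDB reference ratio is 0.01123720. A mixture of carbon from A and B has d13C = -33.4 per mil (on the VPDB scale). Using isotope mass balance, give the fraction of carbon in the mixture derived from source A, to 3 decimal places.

δ_A = (0.01083305/0.01123720 − 1)×1000 = (0.964035 − 1)×1000 = -35.965 per mil
δ_B = (0.01106562/0.01123720 − 1)×1000 = (0.984731 − 1)×1000 = -15.269 per mil
f_A = (δ_mix − δ_B)/(δ_A − δ_B) = (-33.4 − (-15.269))/(-35.965 − (-15.269))
f_A = -18.131 / -20.696 = 0.8760

0.876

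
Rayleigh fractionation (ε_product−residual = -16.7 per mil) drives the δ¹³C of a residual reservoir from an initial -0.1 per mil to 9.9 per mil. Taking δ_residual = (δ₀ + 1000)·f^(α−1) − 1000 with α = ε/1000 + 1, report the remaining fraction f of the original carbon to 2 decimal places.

0.55

α − 1 = ε/1000 = -0.0167
(δ_res + 1000)/(δ₀ + 1000) = (9.9 + 1000)/(-0.1 + 1000) = 1009.9/999.9 = 1.010001
f = 1.010001^(1/-0.0167) = exp(ln(1.010001)/-0.0167) = exp(0.00995/-0.0167)
f = exp(-0.5959) = 0.5511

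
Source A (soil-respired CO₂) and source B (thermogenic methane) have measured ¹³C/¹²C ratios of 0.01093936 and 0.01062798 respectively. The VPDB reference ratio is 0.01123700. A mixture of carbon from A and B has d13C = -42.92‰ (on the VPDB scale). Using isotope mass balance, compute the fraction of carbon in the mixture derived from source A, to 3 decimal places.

0.407

δ_A = (0.01093936/0.01123700 − 1)×1000 = (0.973513 − 1)×1000 = -26.487‰
δ_B = (0.01062798/0.01123700 − 1)×1000 = (0.945802 − 1)×1000 = -54.198‰
f_A = (δ_mix − δ_B)/(δ_A − δ_B) = (-42.92 − (-54.198))/(-26.487 − (-54.198))
f_A = 11.278 / 27.710 = 0.4070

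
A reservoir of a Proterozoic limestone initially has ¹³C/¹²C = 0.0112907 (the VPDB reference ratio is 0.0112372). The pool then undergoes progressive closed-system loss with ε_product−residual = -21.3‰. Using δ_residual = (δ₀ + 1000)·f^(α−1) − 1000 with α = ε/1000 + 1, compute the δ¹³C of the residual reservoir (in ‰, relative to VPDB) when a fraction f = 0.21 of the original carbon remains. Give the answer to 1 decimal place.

δ₀ = (0.0112907/0.0112372 − 1)×1000 = (1.004761 − 1)×1000 = 4.761‰
α − 1 = ε/1000 = -0.0213
f^(α−1) = 0.21^(-0.0213) = 1.033800
δ_res = (4.761 + 1000) × 1.033800 − 1000 = 1038.722 − 1000 = 38.72‰

38.7‰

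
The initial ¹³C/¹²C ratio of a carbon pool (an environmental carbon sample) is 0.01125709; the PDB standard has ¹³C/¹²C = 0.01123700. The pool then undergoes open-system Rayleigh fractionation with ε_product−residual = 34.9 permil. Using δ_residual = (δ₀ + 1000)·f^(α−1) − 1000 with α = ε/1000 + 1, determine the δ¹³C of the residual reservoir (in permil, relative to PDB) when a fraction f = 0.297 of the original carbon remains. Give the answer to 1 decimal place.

δ₀ = (0.01125709/0.01123700 − 1)×1000 = (1.001788 − 1)×1000 = 1.788 permil
α − 1 = ε/1000 = 0.0349
f^(α−1) = 0.297^(0.0349) = 0.958516
δ_res = (1.788 + 1000) × 0.958516 − 1000 = 960.229 − 1000 = -39.77 permil

-39.8 permil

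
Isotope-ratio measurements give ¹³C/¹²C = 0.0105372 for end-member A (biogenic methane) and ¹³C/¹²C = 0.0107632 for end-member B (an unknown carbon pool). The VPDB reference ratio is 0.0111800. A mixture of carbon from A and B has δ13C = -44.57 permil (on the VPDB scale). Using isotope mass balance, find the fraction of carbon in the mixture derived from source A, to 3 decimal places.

δ_A = (0.0105372/0.0111800 − 1)×1000 = (0.942504 − 1)×1000 = -57.496 permil
δ_B = (0.0107632/0.0111800 − 1)×1000 = (0.962719 − 1)×1000 = -37.281 permil
f_A = (δ_mix − δ_B)/(δ_A − δ_B) = (-44.57 − (-37.281))/(-57.496 − (-37.281))
f_A = -7.289 / -20.215 = 0.3606

0.361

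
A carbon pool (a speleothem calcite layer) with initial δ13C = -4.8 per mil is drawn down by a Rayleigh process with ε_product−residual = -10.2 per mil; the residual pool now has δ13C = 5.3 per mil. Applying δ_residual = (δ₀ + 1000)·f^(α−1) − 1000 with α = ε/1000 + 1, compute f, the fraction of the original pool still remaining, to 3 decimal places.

0.372

α − 1 = ε/1000 = -0.0102
(δ_res + 1000)/(δ₀ + 1000) = (5.3 + 1000)/(-4.8 + 1000) = 1005.3/995.2 = 1.010149
f = 1.010149^(1/-0.0102) = exp(ln(1.010149)/-0.0102) = exp(0.01010/-0.0102)
f = exp(-0.9900) = 0.3716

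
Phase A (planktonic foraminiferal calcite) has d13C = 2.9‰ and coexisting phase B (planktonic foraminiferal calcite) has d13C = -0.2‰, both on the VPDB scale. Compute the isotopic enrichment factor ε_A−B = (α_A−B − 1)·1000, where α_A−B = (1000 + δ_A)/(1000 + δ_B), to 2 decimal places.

3.10‰

α_A−B = (1000 + 2.9) / (1000 + -0.2) = 1002.9 / 999.8 = 1.003101
ε_A−B = (1.003101 − 1) × 1000 = 3.101‰
(The approximation ε ≈ δ_A − δ_B would give 3.1‰.)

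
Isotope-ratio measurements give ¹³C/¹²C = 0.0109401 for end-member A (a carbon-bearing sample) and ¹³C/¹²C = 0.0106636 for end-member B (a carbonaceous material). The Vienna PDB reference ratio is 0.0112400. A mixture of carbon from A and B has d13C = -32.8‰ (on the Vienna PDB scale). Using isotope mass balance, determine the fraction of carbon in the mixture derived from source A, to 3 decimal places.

δ_A = (0.0109401/0.0112400 − 1)×1000 = (0.973319 − 1)×1000 = -26.681‰
δ_B = (0.0106636/0.0112400 − 1)×1000 = (0.948719 − 1)×1000 = -51.281‰
f_A = (δ_mix − δ_B)/(δ_A − δ_B) = (-32.8 − (-51.281))/(-26.681 − (-51.281))
f_A = 18.481 / 24.600 = 0.7513

0.751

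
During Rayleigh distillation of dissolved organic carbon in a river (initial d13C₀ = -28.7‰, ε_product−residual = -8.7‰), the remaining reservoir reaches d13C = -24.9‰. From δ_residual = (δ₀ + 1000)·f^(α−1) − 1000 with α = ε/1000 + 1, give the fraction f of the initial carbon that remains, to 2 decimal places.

0.64

α − 1 = ε/1000 = -0.0087
(δ_res + 1000)/(δ₀ + 1000) = (-24.9 + 1000)/(-28.7 + 1000) = 975.1/971.3 = 1.003912
f = 1.003912^(1/-0.0087) = exp(ln(1.003912)/-0.0087) = exp(0.00390/-0.0087)
f = exp(-0.4488) = 0.6384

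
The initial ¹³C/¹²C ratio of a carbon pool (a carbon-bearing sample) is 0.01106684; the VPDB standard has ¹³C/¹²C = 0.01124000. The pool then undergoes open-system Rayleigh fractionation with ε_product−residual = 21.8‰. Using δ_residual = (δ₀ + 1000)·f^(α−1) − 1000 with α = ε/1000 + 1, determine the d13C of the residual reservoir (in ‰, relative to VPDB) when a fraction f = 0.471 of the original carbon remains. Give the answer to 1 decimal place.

-31.4‰

δ₀ = (0.01106684/0.01124000 − 1)×1000 = (0.984594 − 1)×1000 = -15.406‰
α − 1 = ε/1000 = 0.0218
f^(α−1) = 0.471^(0.0218) = 0.983721
δ_res = (-15.406 + 1000) × 0.983721 − 1000 = 968.566 − 1000 = -31.43‰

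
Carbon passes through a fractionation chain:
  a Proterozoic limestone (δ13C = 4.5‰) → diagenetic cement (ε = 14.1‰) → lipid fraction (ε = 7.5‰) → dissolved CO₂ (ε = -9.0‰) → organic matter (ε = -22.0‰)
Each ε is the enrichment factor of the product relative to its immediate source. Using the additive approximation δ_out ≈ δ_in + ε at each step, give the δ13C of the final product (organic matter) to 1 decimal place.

step 1: δ ≈ 4.5 + (14.1) = 18.6‰
step 2: δ ≈ 18.6 + (7.5) = 26.1‰
step 3: δ ≈ 26.1 + (-9.0) = 17.1‰
step 4: δ ≈ 17.1 + (-22.0) = -4.9‰

-4.9‰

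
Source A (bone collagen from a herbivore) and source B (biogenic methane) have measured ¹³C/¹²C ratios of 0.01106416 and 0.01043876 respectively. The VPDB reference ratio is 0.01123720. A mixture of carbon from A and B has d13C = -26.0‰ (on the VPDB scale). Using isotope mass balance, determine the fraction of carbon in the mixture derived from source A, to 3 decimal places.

0.810

δ_A = (0.01106416/0.01123720 − 1)×1000 = (0.984601 − 1)×1000 = -15.399‰
δ_B = (0.01043876/0.01123720 − 1)×1000 = (0.928947 − 1)×1000 = -71.053‰
f_A = (δ_mix − δ_B)/(δ_A − δ_B) = (-26.0 − (-71.053))/(-15.399 − (-71.053))
f_A = 45.053 / 55.654 = 0.8095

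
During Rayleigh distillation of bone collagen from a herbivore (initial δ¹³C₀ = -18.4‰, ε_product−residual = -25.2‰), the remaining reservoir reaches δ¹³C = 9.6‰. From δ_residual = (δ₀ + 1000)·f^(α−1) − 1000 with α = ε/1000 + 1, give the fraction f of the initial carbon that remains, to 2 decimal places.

α − 1 = ε/1000 = -0.0252
(δ_res + 1000)/(δ₀ + 1000) = (9.6 + 1000)/(-18.4 + 1000) = 1009.6/981.6 = 1.028525
f = 1.028525^(1/-0.0252) = exp(ln(1.028525)/-0.0252) = exp(0.02813/-0.0252)
f = exp(-1.1161) = 0.3276

0.33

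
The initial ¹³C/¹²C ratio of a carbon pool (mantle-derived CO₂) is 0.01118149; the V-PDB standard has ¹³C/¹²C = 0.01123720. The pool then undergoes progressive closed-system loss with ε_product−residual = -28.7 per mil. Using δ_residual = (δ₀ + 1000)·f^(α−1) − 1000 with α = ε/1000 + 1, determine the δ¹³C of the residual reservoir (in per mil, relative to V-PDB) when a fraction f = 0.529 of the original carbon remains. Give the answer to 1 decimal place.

δ₀ = (0.01118149/0.01123720 − 1)×1000 = (0.995042 − 1)×1000 = -4.958 per mil
α − 1 = ε/1000 = -0.0287
f^(α−1) = 0.529^(-0.0287) = 1.018443
δ_res = (-4.958 + 1000) × 1.018443 − 1000 = 1013.394 − 1000 = 13.39 per mil

13.4 per mil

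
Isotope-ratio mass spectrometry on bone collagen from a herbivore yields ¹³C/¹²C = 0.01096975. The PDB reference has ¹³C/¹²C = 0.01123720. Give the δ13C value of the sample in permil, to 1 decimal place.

-23.8 permil

δ13C = (R_sample / R_standard − 1) × 1000
R_sample / R_standard = 0.01096975 / 0.01123720 = 0.976200
δ13C = (0.976200 − 1) × 1000 = -23.80 permil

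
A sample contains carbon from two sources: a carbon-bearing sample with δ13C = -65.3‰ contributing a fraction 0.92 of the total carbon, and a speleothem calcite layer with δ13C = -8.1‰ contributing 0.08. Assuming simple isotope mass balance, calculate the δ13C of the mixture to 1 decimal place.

δ_mix = f_A·δ_A + f_B·δ_B
δ_mix = 0.92 × (-65.3) + 0.08 × (-8.1)
δ_mix = -60.08 + -0.65 = -60.72‰

-60.7‰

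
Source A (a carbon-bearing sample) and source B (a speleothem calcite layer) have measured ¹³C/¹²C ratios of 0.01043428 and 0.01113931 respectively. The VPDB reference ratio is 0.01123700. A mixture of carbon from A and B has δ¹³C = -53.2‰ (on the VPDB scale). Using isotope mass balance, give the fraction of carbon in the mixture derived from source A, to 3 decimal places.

δ_A = (0.01043428/0.01123700 − 1)×1000 = (0.928565 − 1)×1000 = -71.435‰
δ_B = (0.01113931/0.01123700 − 1)×1000 = (0.991306 − 1)×1000 = -8.694‰
f_A = (δ_mix − δ_B)/(δ_A − δ_B) = (-53.2 − (-8.694))/(-71.435 − (-8.694))
f_A = -44.506 / -62.742 = 0.7094

0.709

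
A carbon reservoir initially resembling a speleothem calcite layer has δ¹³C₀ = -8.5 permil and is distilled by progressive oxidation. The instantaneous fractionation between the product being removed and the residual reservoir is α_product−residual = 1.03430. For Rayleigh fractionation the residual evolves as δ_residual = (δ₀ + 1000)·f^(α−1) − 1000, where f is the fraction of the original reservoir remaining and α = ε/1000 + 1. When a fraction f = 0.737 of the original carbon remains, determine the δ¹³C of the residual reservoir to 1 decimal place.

Rayleigh residual: δ_res = (δ₀ + 1000)·f^(α−1) − 1000
α − 1 = 0.03430
f^(α−1) = 0.737^(0.03430) = 0.989587
δ_res = (-8.5 + 1000) × 0.989587 − 1000 = 981.176 − 1000 = -18.82 permil

-18.8 permil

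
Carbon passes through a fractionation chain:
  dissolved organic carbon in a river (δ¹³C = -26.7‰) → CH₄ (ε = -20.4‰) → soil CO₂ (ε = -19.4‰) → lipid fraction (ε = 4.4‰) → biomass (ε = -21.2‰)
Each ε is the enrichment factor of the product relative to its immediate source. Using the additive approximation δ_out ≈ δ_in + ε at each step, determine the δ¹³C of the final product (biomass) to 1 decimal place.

step 1: δ ≈ -26.7 + (-20.4) = -47.1‰
step 2: δ ≈ -47.1 + (-19.4) = -66.5‰
step 3: δ ≈ -66.5 + (4.4) = -62.1‰
step 4: δ ≈ -62.1 + (-21.2) = -83.3‰

-83.3‰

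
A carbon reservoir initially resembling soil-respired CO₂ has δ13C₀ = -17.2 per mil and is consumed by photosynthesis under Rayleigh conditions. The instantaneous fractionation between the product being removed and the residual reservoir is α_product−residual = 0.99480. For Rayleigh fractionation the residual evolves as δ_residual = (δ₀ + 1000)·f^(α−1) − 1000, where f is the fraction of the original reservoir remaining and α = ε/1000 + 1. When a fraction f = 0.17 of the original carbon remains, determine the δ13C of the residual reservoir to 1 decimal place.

Rayleigh residual: δ_res = (δ₀ + 1000)·f^(α−1) − 1000
α − 1 = -0.00520
f^(α−1) = 0.17^(-0.00520) = 1.009257
δ_res = (-17.2 + 1000) × 1.009257 − 1000 = 991.898 − 1000 = -8.10 per mil

-8.1 per mil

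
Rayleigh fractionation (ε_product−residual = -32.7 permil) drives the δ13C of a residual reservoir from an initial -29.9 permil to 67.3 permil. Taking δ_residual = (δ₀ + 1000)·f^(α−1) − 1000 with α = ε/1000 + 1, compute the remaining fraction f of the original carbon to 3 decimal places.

0.054

α − 1 = ε/1000 = -0.0327
(δ_res + 1000)/(δ₀ + 1000) = (67.3 + 1000)/(-29.9 + 1000) = 1067.3/970.1 = 1.100196
f = 1.100196^(1/-0.0327) = exp(ln(1.100196)/-0.0327) = exp(0.09549/-0.0327)
f = exp(-2.9201) = 0.0539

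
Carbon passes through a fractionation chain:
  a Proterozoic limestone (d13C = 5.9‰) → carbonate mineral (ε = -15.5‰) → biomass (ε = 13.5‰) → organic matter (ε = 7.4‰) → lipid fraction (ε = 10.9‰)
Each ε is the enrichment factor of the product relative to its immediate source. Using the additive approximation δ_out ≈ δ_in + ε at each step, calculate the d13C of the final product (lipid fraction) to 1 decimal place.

22.2‰

step 1: δ ≈ 5.9 + (-15.5) = -9.6‰
step 2: δ ≈ -9.6 + (13.5) = 3.9‰
step 3: δ ≈ 3.9 + (7.4) = 11.3‰
step 4: δ ≈ 11.3 + (10.9) = 22.2‰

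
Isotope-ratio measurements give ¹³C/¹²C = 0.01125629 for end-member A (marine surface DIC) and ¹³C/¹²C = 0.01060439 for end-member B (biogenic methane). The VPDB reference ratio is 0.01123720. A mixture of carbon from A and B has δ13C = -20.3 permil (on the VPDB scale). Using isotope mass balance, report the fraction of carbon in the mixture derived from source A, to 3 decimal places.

0.621

δ_A = (0.01125629/0.01123720 − 1)×1000 = (1.001699 − 1)×1000 = 1.699 permil
δ_B = (0.01060439/0.01123720 − 1)×1000 = (0.943686 − 1)×1000 = -56.314 permil
f_A = (δ_mix − δ_B)/(δ_A − δ_B) = (-20.3 − (-56.314))/(1.699 − (-56.314))
f_A = 36.014 / 58.013 = 0.6208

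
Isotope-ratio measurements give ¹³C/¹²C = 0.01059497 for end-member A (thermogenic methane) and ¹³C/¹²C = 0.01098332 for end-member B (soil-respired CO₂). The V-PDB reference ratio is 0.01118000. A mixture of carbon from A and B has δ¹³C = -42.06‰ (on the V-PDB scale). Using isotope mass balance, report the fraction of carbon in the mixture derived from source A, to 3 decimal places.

0.704

δ_A = (0.01059497/0.01118000 − 1)×1000 = (0.947672 − 1)×1000 = -52.328‰
δ_B = (0.01098332/0.01118000 − 1)×1000 = (0.982408 − 1)×1000 = -17.592‰
f_A = (δ_mix − δ_B)/(δ_A − δ_B) = (-42.06 − (-17.592))/(-52.328 − (-17.592))
f_A = -24.468 / -34.736 = 0.7044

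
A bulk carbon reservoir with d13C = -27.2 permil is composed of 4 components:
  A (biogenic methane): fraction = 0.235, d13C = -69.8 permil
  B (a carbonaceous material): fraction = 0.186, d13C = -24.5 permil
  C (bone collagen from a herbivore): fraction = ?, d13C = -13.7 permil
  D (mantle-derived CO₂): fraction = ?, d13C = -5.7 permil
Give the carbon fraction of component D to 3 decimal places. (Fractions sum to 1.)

0.212

Let f_D and f_C be the unknown fractions; fractions sum to 1 so f_D + f_C = 0.579.
Mass balance: Σ fᵢ·δᵢ = δ_bulk ⇒ f_D·(-5.7) + f_C·(-13.7) = -27.2 − (-20.960) = -6.240
Substitute f_C = 0.579 − f_D:
f_D·(-5.7 − -13.7) = -6.240 − 0.579×(-13.7) = 1.692
f_D = 1.692 / 8.0 = 0.2115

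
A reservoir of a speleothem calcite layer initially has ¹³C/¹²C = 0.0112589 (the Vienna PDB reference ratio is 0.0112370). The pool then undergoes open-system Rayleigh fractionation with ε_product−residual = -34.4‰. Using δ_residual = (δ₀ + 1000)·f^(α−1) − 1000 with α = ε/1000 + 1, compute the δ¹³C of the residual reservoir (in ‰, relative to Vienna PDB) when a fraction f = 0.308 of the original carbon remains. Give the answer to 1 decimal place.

43.4‰

δ₀ = (0.0112589/0.0112370 − 1)×1000 = (1.001949 − 1)×1000 = 1.949‰
α − 1 = ε/1000 = -0.0344
f^(α−1) = 0.308^(-0.0344) = 1.041343
δ_res = (1.949 + 1000) × 1.041343 − 1000 = 1043.373 − 1000 = 43.37‰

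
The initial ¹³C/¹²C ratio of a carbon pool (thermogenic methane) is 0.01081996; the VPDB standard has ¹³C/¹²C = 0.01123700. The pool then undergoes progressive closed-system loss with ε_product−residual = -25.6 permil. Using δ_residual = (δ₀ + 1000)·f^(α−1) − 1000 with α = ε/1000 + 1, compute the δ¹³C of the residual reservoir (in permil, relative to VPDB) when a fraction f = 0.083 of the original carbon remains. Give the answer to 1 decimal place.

δ₀ = (0.01081996/0.01123700 − 1)×1000 = (0.962887 − 1)×1000 = -37.113 permil
α − 1 = ε/1000 = -0.0256
f^(α−1) = 0.083^(-0.0256) = 1.065790
δ_res = (-37.113 + 1000) × 1.065790 − 1000 = 1026.235 − 1000 = 26.24 permil

26.2 permil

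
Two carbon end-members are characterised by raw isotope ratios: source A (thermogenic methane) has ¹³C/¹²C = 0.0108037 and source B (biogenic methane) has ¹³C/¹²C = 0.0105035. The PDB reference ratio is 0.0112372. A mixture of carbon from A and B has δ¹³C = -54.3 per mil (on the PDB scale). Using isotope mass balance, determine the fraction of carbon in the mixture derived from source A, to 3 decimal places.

δ_A = (0.0108037/0.0112372 − 1)×1000 = (0.961423 − 1)×1000 = -38.577 per mil
δ_B = (0.0105035/0.0112372 − 1)×1000 = (0.934708 − 1)×1000 = -65.292 per mil
f_A = (δ_mix − δ_B)/(δ_A − δ_B) = (-54.3 − (-65.292))/(-38.577 − (-65.292))
f_A = 10.992 / 26.715 = 0.4115

0.411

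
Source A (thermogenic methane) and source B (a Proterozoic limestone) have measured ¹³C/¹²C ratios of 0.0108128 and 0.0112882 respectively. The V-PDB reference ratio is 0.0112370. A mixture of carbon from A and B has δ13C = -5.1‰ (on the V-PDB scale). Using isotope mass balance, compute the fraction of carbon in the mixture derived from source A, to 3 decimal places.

δ_A = (0.0108128/0.0112370 − 1)×1000 = (0.962250 − 1)×1000 = -37.750‰
δ_B = (0.0112882/0.0112370 − 1)×1000 = (1.004556 − 1)×1000 = 4.556‰
f_A = (δ_mix − δ_B)/(δ_A − δ_B) = (-5.1 − (4.556))/(-37.750 − (4.556))
f_A = -9.656 / -42.307 = 0.2282

0.228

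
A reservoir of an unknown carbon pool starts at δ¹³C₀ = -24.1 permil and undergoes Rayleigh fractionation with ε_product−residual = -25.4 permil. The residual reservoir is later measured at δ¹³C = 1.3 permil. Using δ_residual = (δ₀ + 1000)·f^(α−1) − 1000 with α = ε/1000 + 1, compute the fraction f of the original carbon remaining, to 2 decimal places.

α − 1 = ε/1000 = -0.0254
(δ_res + 1000)/(δ₀ + 1000) = (1.3 + 1000)/(-24.1 + 1000) = 1001.3/975.9 = 1.026027
f = 1.026027^(1/-0.0254) = exp(ln(1.026027)/-0.0254) = exp(0.02569/-0.0254)
f = exp(-1.0116) = 0.3636

0.36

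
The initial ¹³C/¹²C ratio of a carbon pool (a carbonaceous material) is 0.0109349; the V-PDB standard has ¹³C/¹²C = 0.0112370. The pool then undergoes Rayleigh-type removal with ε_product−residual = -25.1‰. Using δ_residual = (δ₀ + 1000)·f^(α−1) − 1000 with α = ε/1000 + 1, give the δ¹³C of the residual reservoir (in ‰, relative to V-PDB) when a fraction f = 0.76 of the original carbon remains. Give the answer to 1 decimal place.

δ₀ = (0.0109349/0.0112370 − 1)×1000 = (0.973116 − 1)×1000 = -26.884‰
α − 1 = ε/1000 = -0.0251
f^(α−1) = 0.76^(-0.0251) = 1.006912
δ_res = (-26.884 + 1000) × 1.006912 − 1000 = 979.842 − 1000 = -20.16‰

-20.2‰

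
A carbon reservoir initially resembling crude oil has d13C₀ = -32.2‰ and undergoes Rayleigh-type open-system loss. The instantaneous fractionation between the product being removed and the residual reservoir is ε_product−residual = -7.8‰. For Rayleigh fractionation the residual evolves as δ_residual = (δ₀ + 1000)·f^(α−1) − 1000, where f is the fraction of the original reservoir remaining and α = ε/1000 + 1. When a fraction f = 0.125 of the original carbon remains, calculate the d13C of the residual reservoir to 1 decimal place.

-16.4‰

Rayleigh residual: δ_res = (δ₀ + 1000)·f^(α−1) − 1000
α = ε/1000 + 1 = 0.99220, so α − 1 = -0.00780
f^(α−1) = 0.125^(-0.00780) = 1.016352
δ_res = (-32.2 + 1000) × 1.016352 − 1000 = 983.625 − 1000 = -16.37‰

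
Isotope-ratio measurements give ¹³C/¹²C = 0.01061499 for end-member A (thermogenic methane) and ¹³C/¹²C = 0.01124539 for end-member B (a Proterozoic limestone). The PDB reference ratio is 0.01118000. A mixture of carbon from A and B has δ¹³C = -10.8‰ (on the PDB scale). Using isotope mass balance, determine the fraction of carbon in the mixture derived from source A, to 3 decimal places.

δ_A = (0.01061499/0.01118000 − 1)×1000 = (0.949462 − 1)×1000 = -50.538‰
δ_B = (0.01124539/0.01118000 − 1)×1000 = (1.005849 − 1)×1000 = 5.849‰
f_A = (δ_mix − δ_B)/(δ_A − δ_B) = (-10.8 − (5.849))/(-50.538 − (5.849))
f_A = -16.649 / -56.386 = 0.2953

0.295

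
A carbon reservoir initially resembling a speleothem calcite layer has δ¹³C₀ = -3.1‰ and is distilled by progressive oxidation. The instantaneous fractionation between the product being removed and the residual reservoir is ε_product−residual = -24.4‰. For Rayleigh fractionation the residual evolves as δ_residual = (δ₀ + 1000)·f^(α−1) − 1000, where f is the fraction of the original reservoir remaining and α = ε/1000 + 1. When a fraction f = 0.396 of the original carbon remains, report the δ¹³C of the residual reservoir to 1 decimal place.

19.7‰

Rayleigh residual: δ_res = (δ₀ + 1000)·f^(α−1) − 1000
α = ε/1000 + 1 = 0.97560, so α − 1 = -0.02440
f^(α−1) = 0.396^(-0.02440) = 1.022860
δ_res = (-3.1 + 1000) × 1.022860 − 1000 = 1019.689 − 1000 = 19.69‰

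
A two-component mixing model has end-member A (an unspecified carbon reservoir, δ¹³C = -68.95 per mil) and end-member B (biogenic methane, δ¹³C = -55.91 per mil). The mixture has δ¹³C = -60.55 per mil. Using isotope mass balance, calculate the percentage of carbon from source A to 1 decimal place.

35.6%

δ_mix = f_A·δ_A + (1 − f_A)·δ_B  ⇒  f_A = (δ_mix − δ_B)/(δ_A − δ_B)
f_A = (-60.55 − (-55.91)) / (-68.95 − (-55.91))
f_A = -4.64 / -13.04 = 0.3558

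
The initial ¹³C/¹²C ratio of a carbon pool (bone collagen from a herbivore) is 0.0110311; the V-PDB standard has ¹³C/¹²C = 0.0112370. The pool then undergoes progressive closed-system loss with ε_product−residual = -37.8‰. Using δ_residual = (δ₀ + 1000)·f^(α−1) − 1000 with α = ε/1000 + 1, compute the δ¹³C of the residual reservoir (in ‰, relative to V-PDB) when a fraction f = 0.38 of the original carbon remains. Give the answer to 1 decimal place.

δ₀ = (0.0110311/0.0112370 − 1)×1000 = (0.981677 − 1)×1000 = -18.323‰
α − 1 = ε/1000 = -0.0378
f^(α−1) = 0.38^(-0.0378) = 1.037252
δ_res = (-18.323 + 1000) × 1.037252 − 1000 = 1018.246 − 1000 = 18.25‰

18.2‰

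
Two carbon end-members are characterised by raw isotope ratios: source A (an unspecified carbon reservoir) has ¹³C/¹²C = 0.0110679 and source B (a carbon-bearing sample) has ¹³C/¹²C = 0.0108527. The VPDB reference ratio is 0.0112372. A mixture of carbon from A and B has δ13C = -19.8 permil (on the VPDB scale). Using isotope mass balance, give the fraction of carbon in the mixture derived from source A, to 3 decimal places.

0.753

δ_A = (0.0110679/0.0112372 − 1)×1000 = (0.984934 − 1)×1000 = -15.066 permil
δ_B = (0.0108527/0.0112372 − 1)×1000 = (0.965783 − 1)×1000 = -34.217 permil
f_A = (δ_mix − δ_B)/(δ_A − δ_B) = (-19.8 − (-34.217))/(-15.066 − (-34.217))
f_A = 14.417 / 19.151 = 0.7528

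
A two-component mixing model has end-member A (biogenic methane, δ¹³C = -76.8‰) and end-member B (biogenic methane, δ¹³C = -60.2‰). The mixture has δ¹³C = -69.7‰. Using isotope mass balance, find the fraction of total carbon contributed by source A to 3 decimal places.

δ_mix = f_A·δ_A + (1 − f_A)·δ_B  ⇒  f_A = (δ_mix − δ_B)/(δ_A − δ_B)
f_A = (-69.7 − (-60.2)) / (-76.8 − (-60.2))
f_A = -9.5 / -16.6 = 0.5723

0.572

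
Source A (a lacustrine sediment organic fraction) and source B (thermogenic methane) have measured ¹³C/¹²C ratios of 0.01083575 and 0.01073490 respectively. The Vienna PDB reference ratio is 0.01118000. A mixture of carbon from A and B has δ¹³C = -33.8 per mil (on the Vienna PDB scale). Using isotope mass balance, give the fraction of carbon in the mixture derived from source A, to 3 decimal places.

0.666

δ_A = (0.01083575/0.01118000 − 1)×1000 = (0.969208 − 1)×1000 = -30.792 per mil
δ_B = (0.01073490/0.01118000 − 1)×1000 = (0.960188 − 1)×1000 = -39.812 per mil
f_A = (δ_mix − δ_B)/(δ_A − δ_B) = (-33.8 − (-39.812))/(-30.792 − (-39.812))
f_A = 6.012 / 9.021 = 0.6665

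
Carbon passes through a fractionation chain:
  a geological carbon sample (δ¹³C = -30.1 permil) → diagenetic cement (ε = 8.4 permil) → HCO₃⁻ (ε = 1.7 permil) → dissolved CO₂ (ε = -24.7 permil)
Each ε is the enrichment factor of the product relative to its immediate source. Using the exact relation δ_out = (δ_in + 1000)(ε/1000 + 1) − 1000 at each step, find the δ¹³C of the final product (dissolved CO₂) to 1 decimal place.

-44.5 permil

step 1: δ = (-30.10 + 1000)·(8.4/1000 + 1) − 1000 = -21.95 permil
step 2: δ = (-21.95 + 1000)·(1.7/1000 + 1) − 1000 = -20.29 permil
step 3: δ = (-20.29 + 1000)·(-24.7/1000 + 1) − 1000 = -44.49 permil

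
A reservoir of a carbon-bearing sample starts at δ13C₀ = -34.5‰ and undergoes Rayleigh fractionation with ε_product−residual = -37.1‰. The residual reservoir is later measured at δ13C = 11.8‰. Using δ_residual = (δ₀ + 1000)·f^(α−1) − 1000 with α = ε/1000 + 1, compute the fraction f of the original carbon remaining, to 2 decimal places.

α − 1 = ε/1000 = -0.0371
(δ_res + 1000)/(δ₀ + 1000) = (11.8 + 1000)/(-34.5 + 1000) = 1011.8/965.5 = 1.047954
f = 1.047954^(1/-0.0371) = exp(ln(1.047954)/-0.0371) = exp(0.04684/-0.0371)
f = exp(-1.2625) = 0.2829

0.28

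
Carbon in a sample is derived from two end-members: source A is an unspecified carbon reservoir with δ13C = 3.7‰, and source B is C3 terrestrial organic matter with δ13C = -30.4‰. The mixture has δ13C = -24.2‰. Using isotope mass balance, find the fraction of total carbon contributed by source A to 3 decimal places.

0.182

δ_mix = f_A·δ_A + (1 − f_A)·δ_B  ⇒  f_A = (δ_mix − δ_B)/(δ_A − δ_B)
f_A = (-24.2 − (-30.4)) / (3.7 − (-30.4))
f_A = 6.2 / 34.1 = 0.1818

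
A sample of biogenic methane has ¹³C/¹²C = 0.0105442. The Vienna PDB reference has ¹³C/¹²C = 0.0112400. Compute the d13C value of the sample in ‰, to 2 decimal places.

-61.90‰

d13C = (R_sample / R_standard − 1) × 1000
R_sample / R_standard = 0.0105442 / 0.0112400 = 0.938096
d13C = (0.938096 − 1) × 1000 = -61.904‰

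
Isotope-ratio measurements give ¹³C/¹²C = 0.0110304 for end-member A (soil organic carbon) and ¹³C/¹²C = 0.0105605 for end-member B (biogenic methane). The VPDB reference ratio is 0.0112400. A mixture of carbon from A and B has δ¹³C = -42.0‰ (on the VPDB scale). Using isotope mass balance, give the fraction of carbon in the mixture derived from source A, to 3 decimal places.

0.441

δ_A = (0.0110304/0.0112400 − 1)×1000 = (0.981352 − 1)×1000 = -18.648‰
δ_B = (0.0105605/0.0112400 − 1)×1000 = (0.939546 − 1)×1000 = -60.454‰
f_A = (δ_mix − δ_B)/(δ_A − δ_B) = (-42.0 − (-60.454))/(-18.648 − (-60.454))
f_A = 18.454 / 41.806 = 0.4414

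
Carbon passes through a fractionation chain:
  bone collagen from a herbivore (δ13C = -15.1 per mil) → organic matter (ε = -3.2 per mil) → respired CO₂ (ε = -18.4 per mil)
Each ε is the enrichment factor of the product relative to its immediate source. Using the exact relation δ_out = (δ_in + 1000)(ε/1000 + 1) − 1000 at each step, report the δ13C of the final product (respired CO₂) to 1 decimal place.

step 1: δ = (-15.10 + 1000)·(-3.2/1000 + 1) − 1000 = -18.25 per mil
step 2: δ = (-18.25 + 1000)·(-18.4/1000 + 1) − 1000 = -36.32 per mil

-36.3 per mil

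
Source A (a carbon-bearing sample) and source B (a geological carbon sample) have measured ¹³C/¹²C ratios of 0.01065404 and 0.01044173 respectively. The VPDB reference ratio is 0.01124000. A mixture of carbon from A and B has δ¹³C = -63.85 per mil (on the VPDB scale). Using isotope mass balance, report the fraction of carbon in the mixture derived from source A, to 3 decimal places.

0.380

δ_A = (0.01065404/0.01124000 − 1)×1000 = (0.947868 − 1)×1000 = -52.132 per mil
δ_B = (0.01044173/0.01124000 − 1)×1000 = (0.928980 − 1)×1000 = -71.020 per mil
f_A = (δ_mix − δ_B)/(δ_A − δ_B) = (-63.85 − (-71.020))/(-52.132 − (-71.020))
f_A = 7.170 / 18.889 = 0.3796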